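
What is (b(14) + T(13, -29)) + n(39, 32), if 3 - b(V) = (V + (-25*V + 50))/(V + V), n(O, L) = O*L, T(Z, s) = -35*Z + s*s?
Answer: 23061/14 ≈ 1647.2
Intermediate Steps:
T(Z, s) = s**2 - 35*Z (T(Z, s) = -35*Z + s**2 = s**2 - 35*Z)
n(O, L) = L*O
b(V) = 3 - (50 - 24*V)/(2*V) (b(V) = 3 - (V + (-25*V + 50))/(V + V) = 3 - (V + (50 - 25*V))/(2*V) = 3 - (50 - 24*V)*1/(2*V) = 3 - (50 - 24*V)/(2*V))
(b(14) + T(13, -29)) + n(39, 32) = ((15 - 25/14) + ((-29)**2 - 35*13)) + 32*39 = ((15 - 25*1/14) + (841 - 455)) + 1248 = ((15 - 25/14) + 386) + 1248 = (185/14 + 386) + 1248 = 5589/14 + 1248 = 23061/14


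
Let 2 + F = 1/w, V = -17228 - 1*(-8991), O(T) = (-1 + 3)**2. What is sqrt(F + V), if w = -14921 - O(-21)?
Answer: 2*I*sqrt(18352836093)/2985 ≈ 90.769*I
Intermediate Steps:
O(T) = 4 (O(T) = 2**2 = 4)
w = -14925 (w = -14921 - 1*4 = -14921 - 4 = -14925)
V = -8237 (V = -17228 + 8991 = -8237)
F = -29851/14925 (F = -2 + 1/(-14925) = -2 - 1/14925 = -29851/14925 ≈ -2.0001)
sqrt(F + V) = sqrt(-29851/14925 - 8237) = sqrt(-122967076/14925) = 2*I*sqrt(18352836093)/2985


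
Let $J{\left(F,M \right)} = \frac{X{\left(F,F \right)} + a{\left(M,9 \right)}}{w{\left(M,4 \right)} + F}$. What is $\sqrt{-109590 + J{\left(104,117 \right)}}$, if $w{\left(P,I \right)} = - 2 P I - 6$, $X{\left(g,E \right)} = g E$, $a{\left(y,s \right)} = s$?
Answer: $\frac{i \sqrt{76967991310}}{838} \approx 331.06 i$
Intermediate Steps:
$X{\left(g,E \right)} = E g$
$w{\left(P,I \right)} = -6 - 2 I P$ ($w{\left(P,I \right)} = - 2 I P - 6 = -6 - 2 I P$)
$J{\left(F,M \right)} = \frac{9 + F^{2}}{-6 + F - 8 M}$ ($J{\left(F,M \right)} = \frac{F F + 9}{\left(-6 - 8 M\right) + F} = \frac{F^{2} + 9}{\left(-6 - 8 M\right) + F} = \frac{9 + F^{2}}{-6 + F - 8 M}$)
$\sqrt{-109590 + J{\left(104,117 \right)}} = \sqrt{-109590 + \frac{9 + 104^{2}}{-6 + 104 - 936}} = \sqrt{-109590 + \frac{9 + 10816}{-6 + 104 - 936}} = \sqrt{-109590 + \frac{1}{-838} \cdot 10825} = \sqrt{-109590 - \frac{10825}{838}} = \sqrt{- \frac{91847245}{838}} = \frac{i \sqrt{76967991310}}{838}$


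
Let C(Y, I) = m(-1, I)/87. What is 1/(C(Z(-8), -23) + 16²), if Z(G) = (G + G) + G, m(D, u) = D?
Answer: 87/22271 ≈ 0.0039064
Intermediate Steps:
Z(G) = 3*G (Z(G) = 2*G + G = 3*G)
C(Y, I) = -1/87
1/(C(Z(-8), -23) + 16²) = 1/(-1/87 + 16²) = 1/(-1/87 + 256) = 1/(22271/87) = 87/22271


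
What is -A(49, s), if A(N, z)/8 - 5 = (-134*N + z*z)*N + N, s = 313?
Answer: -35830408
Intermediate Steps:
A(N, z) = 40 + 8*N + 8*N*(z² - 134*N) (A(N, z) = 40 + 8*((-134*N + z*z)*N + N) = 40 + 8*((-134*N + z²)*N + N) = 40 + 8*((z² - 134*N)*N + N) = 40 + 8*(N*(z² - 134*N) + N) = 40 + 8*(N + N*(z² - 134*N)) = 40 + (8*N + 8*N*(z² - 134*N)) = 40 + 8*N + 8*N*(z² - 134*N))
-A(49, s) = -(40 - 1072*49² + 8*49 + 8*49*313²) = -(40 - 1072*2401 + 392 + 8*49*97969) = -(40 - 2573872 + 392 + 38403848) = -1*35830408 = -35830408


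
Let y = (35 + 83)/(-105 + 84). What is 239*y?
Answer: -28202/21 ≈ -1343.0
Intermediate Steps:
y = -118/21 (y = 118/(-21) = 118*(-1/21) = -118/21 ≈ -5.6190)
239*y = 239*(-118/21) = -28202/21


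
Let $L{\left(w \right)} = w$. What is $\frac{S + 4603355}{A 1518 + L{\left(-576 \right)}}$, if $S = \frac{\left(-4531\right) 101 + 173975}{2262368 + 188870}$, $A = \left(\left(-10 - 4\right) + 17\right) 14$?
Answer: $\frac{5641959209917}{77434608420} \approx 72.861$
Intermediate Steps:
$A = 42$ ($A = \left(-14 + 17\right) 14 = 3 \cdot 14 = 42$)
$S = - \frac{141828}{1225619}$ ($S = \frac{-457631 + 173975}{2451238} = \left(-283656\right) \frac{1}{2451238} = - \frac{141828}{1225619} \approx -0.11572$)
$\frac{S + 4603355}{A 1518 + L{\left(-576 \right)}} = \frac{- \frac{141828}{1225619} + 4603355}{42 \cdot 1518 - 576} = \frac{5641959209917}{1225619 \left(63756 - 576\right)} = \frac{5641959209917}{1225619 \cdot 63180} = \frac{5641959209917}{1225619} \cdot \frac{1}{63180} = \frac{5641959209917}{77434608420}$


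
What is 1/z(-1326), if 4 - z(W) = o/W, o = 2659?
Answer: 1326/7963 ≈ 0.16652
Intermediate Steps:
z(W) = 4 - 2659/W
1/z(-1326) = 1/(4 - 2659/(-1326)) = 1/(4 - 2659*(-1/1326)) = 1/(4 + 2659/1326) = 1/(7963/1326) = 1326/7963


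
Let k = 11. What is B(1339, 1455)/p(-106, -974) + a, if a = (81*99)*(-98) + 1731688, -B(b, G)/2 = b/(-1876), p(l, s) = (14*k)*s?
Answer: 133074169459509/140696248 ≈ 9.4583e+5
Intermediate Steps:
p(l, s) = 154*s (p(l, s) = (14*11)*s = 154*s)
B(b, G) = b/938 (B(b, G) = -2*b/(-1876) = -2*b*(-1)/1876 = -(-1)*b/938 = b/938)
a = 945826 (a = 8019*(-98) + 1731688 = -785862 + 1731688 = 945826)
B(1339, 1455)/p(-106, -974) + a = ((1/938)*1339)/((154*(-974))) + 945826 = (1339/938)/(-149996) + 945826 = (1339/938)*(-1/149996) + 945826 = -1339/140696248 + 945826 = 133074169459509/140696248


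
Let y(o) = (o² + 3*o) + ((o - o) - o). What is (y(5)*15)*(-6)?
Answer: -3150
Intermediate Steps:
y(o) = o² + 2*o (y(o) = (o² + 3*o) + (0 - o) = (o² + 3*o) - o = o² + 2*o)
(y(5)*15)*(-6) = ((5*(2 + 5))*15)*(-6) = ((5*7)*15)*(-6) = (35*15)*(-6) = 525*(-6) = -3150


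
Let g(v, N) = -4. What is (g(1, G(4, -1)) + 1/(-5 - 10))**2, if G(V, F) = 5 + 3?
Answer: 3721/225 ≈ 16.538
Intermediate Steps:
G(V, F) = 8
(g(1, G(4, -1)) + 1/(-5 - 10))**2 = (-4 + 1/(-5 - 10))**2 = (-4 + 1/(-15))**2 = (-4 - 1/15)**2 = (-61/15)**2 = 3721/225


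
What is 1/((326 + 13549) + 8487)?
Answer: 1/22362 ≈ 4.4719e-5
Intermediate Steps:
1/((326 + 13549) + 8487) = 1/(13875 + 8487) = 1/22362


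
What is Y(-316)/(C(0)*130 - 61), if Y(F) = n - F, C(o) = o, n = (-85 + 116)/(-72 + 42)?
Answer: -9449/1830 ≈ -5.1634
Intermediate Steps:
n = -31/30 (n = 31/(-30) = 31*(-1/30) = -31/30 ≈ -1.0333)
Y(F) = -31/30 - F
Y(-316)/(C(0)*130 - 61) = (-31/30 - 1*(-316))/(0*130 - 61) = (-31/30 + 316)/(0 - 61) = (9449/30)/(-61) = (9449/30)*(-1/61) = -9449/1830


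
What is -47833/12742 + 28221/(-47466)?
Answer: -219169430/50400981 ≈ -4.3485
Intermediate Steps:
-47833/12742 + 28221/(-47466) = -47833*1/12742 + 28221*(-1/47466) = -47833/12742 - 9407/15822 = -219169430/50400981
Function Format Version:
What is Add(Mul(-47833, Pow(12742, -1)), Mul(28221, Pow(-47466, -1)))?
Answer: Rational(-219169430, 50400981) ≈ -4.3485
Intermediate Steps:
Add(Mul(-47833, Pow(12742, -1)), Mul(28221, Pow(-47466, -1))) = Add(Mul(-47833, Rational(1, 12742)), Mul(28221, Rational(-1, 47466))) = Add(Rational(-47833, 12742), Rational(-9407, 15822)) = Rational(-219169430, 50400981)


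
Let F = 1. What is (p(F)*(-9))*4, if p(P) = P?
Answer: -36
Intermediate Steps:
(p(F)*(-9))*4 = (1*(-9))*4 = -9*4 = -36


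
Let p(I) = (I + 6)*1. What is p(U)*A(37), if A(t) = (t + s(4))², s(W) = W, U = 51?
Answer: 95817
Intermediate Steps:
A(t) = (4 + t)² (A(t) = (t + 4)² = (4 + t)²)
p(I) = 6 + I (p(I) = (6 + I)*1 = 6 + I)
p(U)*A(37) = (6 + 51)*(4 + 37)² = 57*41² = 57*1681 = 95817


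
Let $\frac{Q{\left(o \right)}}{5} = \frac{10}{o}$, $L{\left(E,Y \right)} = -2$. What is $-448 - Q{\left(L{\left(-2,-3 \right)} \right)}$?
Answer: $-423$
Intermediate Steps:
$Q{\left(o \right)} = \frac{50}{o}$ ($Q{\left(o \right)} = 5 \frac{10}{o} = \frac{50}{o}$)
$-448 - Q{\left(L{\left(-2,-3 \right)} \right)} = -448 - \frac{50}{-2} = -448 - 50 \left(- \frac{1}{2}\right) = -448 - -25 = -448 + 25 = -423$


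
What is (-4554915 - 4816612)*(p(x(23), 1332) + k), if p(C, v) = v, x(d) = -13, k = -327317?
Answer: 3054977229095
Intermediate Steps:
(-4554915 - 4816612)*(p(x(23), 1332) + k) = (-4554915 - 4816612)*(1332 - 327317) = -9371527*(-325985) = 3054977229095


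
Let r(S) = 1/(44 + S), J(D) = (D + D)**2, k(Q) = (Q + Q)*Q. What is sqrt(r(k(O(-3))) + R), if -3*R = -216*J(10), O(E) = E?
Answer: sqrt(110707262)/62 ≈ 169.71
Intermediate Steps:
k(Q) = 2*Q**2 (k(Q) = (2*Q)*Q = 2*Q**2)
J(D) = 4*D**2 (J(D) = (2*D)**2 = 4*D**2)
R = 28800 (R = -(-72)*4*10**2 = -(-72)*4*100 = -(-72)*400 = -1/3*(-86400) = 28800)
sqrt(r(k(O(-3))) + R) = sqrt(1/(44 + 2*(-3)**2) + 28800) = sqrt(1/(44 + 2*9) + 28800) = sqrt(1/(44 + 18) + 28800) = sqrt(1/62 + 28800) = sqrt(1785601/62) = sqrt(110707262)/62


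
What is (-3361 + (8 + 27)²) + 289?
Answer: -1847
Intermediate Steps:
(-3361 + (8 + 27)²) + 289 = (-3361 + 35²) + 289 = (-3361 + 1225) + 289 = -2136 + 289 = -1847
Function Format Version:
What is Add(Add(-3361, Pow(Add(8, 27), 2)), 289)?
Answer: -1847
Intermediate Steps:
Add(Add(-3361, Pow(Add(8, 27), 2)), 289) = Add(Add(-3361, Pow(35, 2)), 289) = Add(Add(-3361, 1225), 289) = Add(-2136, 289) = -1847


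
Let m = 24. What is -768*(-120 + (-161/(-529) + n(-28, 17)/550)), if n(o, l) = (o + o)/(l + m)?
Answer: 23839272192/259325 ≈ 91928.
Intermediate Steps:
n(o, l) = 2*o/(24 + l) (n(o, l) = (o + o)/(l + 24) = (2*o)/(24 + l) = 2*o/(24 + l))
-768*(-120 + (-161/(-529) + n(-28, 17)/550)) = -768*(-120 + (-161/(-529) + (2*(-28)/(24 + 17))/550)) = -768*(-120 + (-161*(-1/529) + (2*(-28)/41)*(1/550))) = -768*(-120 + (7/23 + (2*(-28)*(1/41))*(1/550))) = -768*(-120 + (7/23 - 56/41*1/550)) = -768*(-120 + (7/23 - 28/11275)) = -768*(-120 + 78281/259325) = -768*(-31040719/259325) = 23839272192/259325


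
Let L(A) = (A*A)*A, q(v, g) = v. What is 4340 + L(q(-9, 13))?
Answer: 3611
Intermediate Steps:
L(A) = A³ (L(A) = A²*A = A³)
4340 + L(q(-9, 13)) = 4340 + (-9)³ = 4340 - 729 = 3611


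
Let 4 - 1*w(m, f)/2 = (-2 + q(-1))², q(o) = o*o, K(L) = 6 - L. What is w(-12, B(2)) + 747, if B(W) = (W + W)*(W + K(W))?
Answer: 753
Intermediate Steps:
q(o) = o²
B(W) = 12*W (B(W) = (W + W)*(W + (6 - W)) = (2*W)*6 = 12*W)
w(m, f) = 6 (w(m, f) = 8 - 2*(-2 + (-1)²)² = 8 - 2*(-2 + 1)² = 8 - 2*(-1)² = 8 - 2*1 = 8 - 2 = 6)
w(-12, B(2)) + 747 = 6 + 747 = 753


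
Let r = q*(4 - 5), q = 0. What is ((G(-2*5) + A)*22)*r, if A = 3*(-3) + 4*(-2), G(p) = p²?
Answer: 0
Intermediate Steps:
r = 0 (r = 0*(4 - 5) = 0*(-1) = 0)
A = -17 (A = -9 - 8 = -17)
((G(-2*5) + A)*22)*r = (((-2*5)² - 17)*22)*0 = (((-10)² - 17)*22)*0 = ((100 - 17)*22)*0 = (83*22)*0 = 1826*0 = 0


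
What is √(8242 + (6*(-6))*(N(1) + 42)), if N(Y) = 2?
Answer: √6658 ≈ 81.597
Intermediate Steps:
√(8242 + (6*(-6))*(N(1) + 42)) = √(8242 + (6*(-6))*(2 + 42)) = √(8242 - 36*44) = √(8242 - 1584) = √6658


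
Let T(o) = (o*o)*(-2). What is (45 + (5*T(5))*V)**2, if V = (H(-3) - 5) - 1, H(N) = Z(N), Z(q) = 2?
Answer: 1092025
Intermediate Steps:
H(N) = 2
T(o) = -2*o**2 (T(o) = o**2*(-2) = -2*o**2)
V = -4 (V = (2 - 5) - 1 = -3 - 1 = -4)
(45 + (5*T(5))*V)**2 = (45 + (5*(-2*5**2))*(-4))**2 = (45 + (5*(-2*25))*(-4))**2 = (45 + (5*(-50))*(-4))**2 = (45 - 250*(-4))**2 = (45 + 1000)**2 = 1045**2 = 1092025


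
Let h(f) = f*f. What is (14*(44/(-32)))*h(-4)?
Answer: -308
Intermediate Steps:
h(f) = f**2
(14*(44/(-32)))*h(-4) = (14*(44/(-32)))*(-4)**2 = (14*(44*(-1/32)))*16 = (14*(-11/8))*16 = -77/4*16 = -308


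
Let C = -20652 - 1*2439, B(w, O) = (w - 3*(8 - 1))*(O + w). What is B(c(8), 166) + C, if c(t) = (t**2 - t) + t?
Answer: -13201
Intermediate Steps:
c(t) = t**2
B(w, O) = (-21 + w)*(O + w) (B(w, O) = (w - 3*7)*(O + w) = (w - 21)*(O + w) = (-21 + w)*(O + w))
C = -23091 (C = -20652 - 2439 = -23091)
B(c(8), 166) + C = ((8**2)**2 - 21*166 - 21*8**2 + 166*8**2) - 23091 = (64**2 - 3486 - 21*64 + 166*64) - 23091 = (4096 - 3486 - 1344 + 10624) - 23091 = 9890 - 23091 = -13201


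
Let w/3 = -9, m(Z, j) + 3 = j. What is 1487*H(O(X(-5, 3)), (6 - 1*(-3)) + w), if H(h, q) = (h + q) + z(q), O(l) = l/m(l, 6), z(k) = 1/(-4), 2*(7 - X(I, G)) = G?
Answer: -292939/12 ≈ -24412.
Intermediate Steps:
X(I, G) = 7 - G/2
z(k) = -¼
m(Z, j) = -3 + j
O(l) = l/3 (O(l) = l/(-3 + 6) = l/3)
w = -27 (w = 3*(-9) = -27)
H(h, q) = -¼ + h + q (H(h, q) = (h + q) - ¼ = -¼ + h + q)
1487*H(O(X(-5, 3)), (6 - 1*(-3)) + w) = 1487*(-¼ + (7 - ½*3)/3 + ((6 - 1*(-3)) - 27)) = 1487*(-¼ + (7 - 3/2)/3 + ((6 + 3) - 27)) = 1487*(-¼ + (⅓)*(11/2) + (9 - 27)) = 1487*(-¼ + 11/6 - 18) = 1487*(-197/12) = -292939/12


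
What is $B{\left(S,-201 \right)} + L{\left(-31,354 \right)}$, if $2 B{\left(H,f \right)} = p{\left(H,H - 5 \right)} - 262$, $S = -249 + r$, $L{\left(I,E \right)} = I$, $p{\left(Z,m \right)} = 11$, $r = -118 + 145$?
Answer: $- \frac{313}{2} \approx -156.5$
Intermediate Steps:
$r = 27$
$S = -222$ ($S = -249 + 27 = -222$)
$B{\left(H,f \right)} = - \frac{251}{2}$ ($B{\left(H,f \right)} = \frac{11 - 262}{2} = \frac{1}{2} \left(-251\right) = - \frac{251}{2}$)
$B{\left(S,-201 \right)} + L{\left(-31,354 \right)} = - \frac{251}{2} - 31 = - \frac{313}{2}$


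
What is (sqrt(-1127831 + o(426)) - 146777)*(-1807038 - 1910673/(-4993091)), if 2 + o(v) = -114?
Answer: 1324325316948570945/4993091 - 9022703263785*I*sqrt(1127947)/4993091 ≈ 2.6523e+11 - 1.9192e+9*I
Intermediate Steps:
o(v) = -116 (o(v) = -2 - 114 = -116)
(sqrt(-1127831 + o(426)) - 146777)*(-1807038 - 1910673/(-4993091)) = (sqrt(-1127831 - 116) - 146777)*(-1807038 - 1910673/(-4993091)) = (sqrt(-1127947) - 146777)*(-1807038 - 1910673*(-1/4993091)) = (I*sqrt(1127947) - 146777)*(-1807038 + 1910673/4993091) = (-146777 + I*sqrt(1127947))*(-9022703263785/4993091) = 1324325316948570945/4993091 - 9022703263785*I*sqrt(1127947)/4993091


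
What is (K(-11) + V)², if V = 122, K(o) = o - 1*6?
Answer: 11025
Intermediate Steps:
K(o) = -6 + o (K(o) = o - 6 = -6 + o)
(K(-11) + V)² = ((-6 - 11) + 122)² = (-17 + 122)² = 105² = 11025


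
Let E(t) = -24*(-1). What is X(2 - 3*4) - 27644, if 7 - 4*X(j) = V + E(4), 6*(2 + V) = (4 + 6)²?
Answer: -331823/12 ≈ -27652.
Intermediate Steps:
V = 44/3 (V = -2 + (4 + 6)²/6 = -2 + (⅙)*10² = -2 + (⅙)*100 = -2 + 50/3 = 44/3 ≈ 14.667)
E(t) = 24 (E(t) = -4*(-6) = 24)
X(j) = -95/12 (X(j) = 7/4 - (44/3 + 24)/4 = 7/4 - ¼*116/3 = 7/4 - 29/3 = -95/12)
X(2 - 3*4) - 27644 = -95/12 - 27644 = -331823/12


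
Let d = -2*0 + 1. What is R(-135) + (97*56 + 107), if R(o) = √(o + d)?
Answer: 5539 + I*√134 ≈ 5539.0 + 11.576*I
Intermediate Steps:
d = 1 (d = 0 + 1 = 1)
R(o) = √(1 + o) (R(o) = √(o + 1) = √(1 + o))
R(-135) + (97*56 + 107) = √(1 - 135) + (97*56 + 107) = √(-134) + (5432 + 107) = I*√134 + 5539 = 5539 + I*√134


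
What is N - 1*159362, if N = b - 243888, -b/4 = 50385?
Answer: -604790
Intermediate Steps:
b = -201540 (b = -4*50385 = -201540)
N = -445428 (N = -201540 - 243888 = -445428)
N - 1*159362 = -445428 - 1*159362 = -445428 - 159362 = -604790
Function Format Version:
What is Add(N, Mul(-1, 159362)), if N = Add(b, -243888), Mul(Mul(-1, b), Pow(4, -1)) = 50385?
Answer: -604790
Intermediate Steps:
b = -201540 (b = Mul(-4, 50385) = -201540)
N = -445428 (N = Add(-201540, -243888) = -445428)
Add(N, Mul(-1, 159362)) = Add(-445428, Mul(-1, 159362)) = Add(-445428, -159362) = -604790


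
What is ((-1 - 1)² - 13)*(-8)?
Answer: 72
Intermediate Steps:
((-1 - 1)² - 13)*(-8) = ((-2)² - 13)*(-8) = (4 - 13)*(-8) = -9*(-8) = 72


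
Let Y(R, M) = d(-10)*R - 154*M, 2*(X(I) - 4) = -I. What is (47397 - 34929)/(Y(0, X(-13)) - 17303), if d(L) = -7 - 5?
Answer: -3117/4730 ≈ -0.65899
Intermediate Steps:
d(L) = -12
X(I) = 4 - I/2 (X(I) = 4 + (-I)/2 = 4 - I/2)
Y(R, M) = -154*M - 12*R (Y(R, M) = -12*R - 154*M = -154*M - 12*R)
(47397 - 34929)/(Y(0, X(-13)) - 17303) = (47397 - 34929)/((-154*(4 - 1/2*(-13)) - 12*0) - 17303) = 12468/((-154*(4 + 13/2) + 0) - 17303) = 12468/((-154*21/2 + 0) - 17303) = 12468/((-1617 + 0) - 17303) = 12468/(-1617 - 17303) = 12468/(-18920) = 12468*(-1/18920) = -3117/4730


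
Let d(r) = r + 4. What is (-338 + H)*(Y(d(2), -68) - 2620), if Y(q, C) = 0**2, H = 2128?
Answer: -4689800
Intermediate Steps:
d(r) = 4 + r
Y(q, C) = 0
(-338 + H)*(Y(d(2), -68) - 2620) = (-338 + 2128)*(0 - 2620) = 1790*(-2620) = -4689800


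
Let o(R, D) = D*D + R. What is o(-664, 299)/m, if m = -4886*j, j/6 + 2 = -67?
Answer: 29579/674268 ≈ 0.043868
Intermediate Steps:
j = -414 (j = -12 + 6*(-67) = -12 - 402 = -414)
m = 2022804 (m = -4886*(-414) = 2022804)
o(R, D) = R + D² (o(R, D) = D² + R = R + D²)
o(-664, 299)/m = (-664 + 299²)/2022804 = (-664 + 89401)*(1/2022804) = 88737*(1/2022804) = 29579/674268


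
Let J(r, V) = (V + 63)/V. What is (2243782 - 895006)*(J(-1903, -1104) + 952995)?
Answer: 59127390572679/46 ≈ 1.2854e+12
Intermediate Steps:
J(r, V) = (63 + V)/V
(2243782 - 895006)*(J(-1903, -1104) + 952995) = (2243782 - 895006)*((63 - 1104)/(-1104) + 952995) = 1348776*(-1/1104*(-1041) + 952995) = 1348776*(347/368 + 952995) = 1348776*(350702507/368) = 59127390572679/46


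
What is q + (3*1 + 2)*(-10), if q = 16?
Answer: -34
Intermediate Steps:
q + (3*1 + 2)*(-10) = 16 + (3*1 + 2)*(-10) = 16 + (3 + 2)*(-10) = 16 + 5*(-10) = 16 - 50 = -34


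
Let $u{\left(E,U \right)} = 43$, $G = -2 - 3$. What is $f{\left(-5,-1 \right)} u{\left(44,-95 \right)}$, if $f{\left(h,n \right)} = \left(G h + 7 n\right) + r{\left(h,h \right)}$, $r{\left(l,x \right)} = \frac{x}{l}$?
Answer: $817$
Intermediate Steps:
$G = -5$
$f{\left(h,n \right)} = 1 - 5 h + 7 n$ ($f{\left(h,n \right)} = \left(- 5 h + 7 n\right) + \frac{h}{h} = \left(- 5 h + 7 n\right) + 1 = 1 - 5 h + 7 n$)
$f{\left(-5,-1 \right)} u{\left(44,-95 \right)} = \left(1 - -25 + 7 \left(-1\right)\right) 43 = \left(1 + 25 - 7\right) 43 = 19 \cdot 43 = 817$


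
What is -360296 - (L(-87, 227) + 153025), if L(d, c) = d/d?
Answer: -513322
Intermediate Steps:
L(d, c) = 1
-360296 - (L(-87, 227) + 153025) = -360296 - (1 + 153025) = -360296 - 1*153026 = -360296 - 153026 = -513322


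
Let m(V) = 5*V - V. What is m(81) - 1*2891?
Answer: -2567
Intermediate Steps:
m(V) = 4*V
m(81) - 1*2891 = 4*81 - 1*2891 = 324 - 2891 = -2567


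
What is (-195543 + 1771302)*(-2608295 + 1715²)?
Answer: 524617443870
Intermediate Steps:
(-195543 + 1771302)*(-2608295 + 1715²) = 1575759*(-2608295 + 2941225) = 1575759*332930 = 524617443870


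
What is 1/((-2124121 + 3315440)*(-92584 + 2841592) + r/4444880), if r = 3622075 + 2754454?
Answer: 4444880/14556739583149630289 ≈ 3.0535e-13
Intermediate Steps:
r = 6376529
1/((-2124121 + 3315440)*(-92584 + 2841592) + r/4444880) = 1/((-2124121 + 3315440)*(-92584 + 2841592) + 6376529/4444880) = 1/(1191319*2749008 + 6376529*(1/4444880)) = 1/(3274945461552 + 6376529/4444880) = 1/(14556739583149630289/4444880) = 4444880/14556739583149630289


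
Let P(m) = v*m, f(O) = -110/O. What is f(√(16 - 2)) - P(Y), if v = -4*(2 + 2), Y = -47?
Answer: -752 - 55*√14/7 ≈ -781.40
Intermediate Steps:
v = -16 (v = -4*4 = -16)
P(m) = -16*m
f(√(16 - 2)) - P(Y) = -110/√(16 - 2) - (-16)*(-47) = -110*√14/14 - 1*752 = -55*√14/7 - 752 = -752 - 55*√14/7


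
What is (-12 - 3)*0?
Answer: 0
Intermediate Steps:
(-12 - 3)*0 = -15*0 = 0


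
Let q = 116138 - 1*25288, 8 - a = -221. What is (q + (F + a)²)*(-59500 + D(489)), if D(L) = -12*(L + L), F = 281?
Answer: -25000274200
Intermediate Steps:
a = 229 (a = 8 - 1*(-221) = 8 + 221 = 229)
D(L) = -24*L
q = 90850 (q = 116138 - 25288 = 90850)
(q + (F + a)²)*(-59500 + D(489)) = (90850 + (281 + 229)²)*(-59500 - 24*489) = (90850 + 510²)*(-59500 - 11736) = (90850 + 260100)*(-71236) = 350950*(-71236) = -25000274200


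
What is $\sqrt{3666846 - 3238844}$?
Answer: $\sqrt{428002} \approx 654.22$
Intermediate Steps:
$\sqrt{3666846 - 3238844} = \sqrt{428002}$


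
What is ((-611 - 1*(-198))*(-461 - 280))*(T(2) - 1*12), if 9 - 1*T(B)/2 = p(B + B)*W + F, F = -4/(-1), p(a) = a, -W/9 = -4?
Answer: -88749570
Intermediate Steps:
W = 36 (W = -9*(-4) = 36)
F = 4 (F = -4*(-1) = 4)
T(B) = 10 - 144*B (T(B) = 18 - 2*((B + B)*36 + 4) = 18 - 2*((2*B)*36 + 4) = 18 - 2*(72*B + 4) = 18 - 2*(4 + 72*B) = 18 + (-8 - 144*B) = 10 - 144*B)
((-611 - 1*(-198))*(-461 - 280))*(T(2) - 1*12) = ((-611 - 1*(-198))*(-461 - 280))*((10 - 144*2) - 1*12) = ((-611 + 198)*(-741))*((10 - 288) - 12) = (-413*(-741))*(-278 - 12) = 306033*(-290) = -88749570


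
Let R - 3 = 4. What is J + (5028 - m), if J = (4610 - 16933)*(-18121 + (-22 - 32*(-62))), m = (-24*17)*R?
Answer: 199135241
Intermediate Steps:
R = 7 (R = 3 + 4 = 7)
m = -2856 (m = -24*17*7 = -408*7 = -2856)
J = 199127357 (J = -12323*(-18121 + (-22 + 1984)) = -12323*(-18121 + 1962) = -12323*(-16159) = 199127357)
J + (5028 - m) = 199127357 + (5028 - 1*(-2856)) = 199127357 + (5028 + 2856) = 199127357 + 7884 = 199135241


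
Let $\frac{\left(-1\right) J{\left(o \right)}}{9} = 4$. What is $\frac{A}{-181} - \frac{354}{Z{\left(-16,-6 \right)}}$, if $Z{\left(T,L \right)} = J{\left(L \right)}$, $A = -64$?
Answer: $\frac{11063}{1086} \approx 10.187$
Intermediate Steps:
$J{\left(o \right)} = -36$ ($J{\left(o \right)} = \left(-9\right) 4 = -36$)
$Z{\left(T,L \right)} = -36$
$\frac{A}{-181} - \frac{354}{Z{\left(-16,-6 \right)}} = - \frac{64}{-181} - \frac{354}{-36} = \left(-64\right) \left(- \frac{1}{181}\right) - - \frac{59}{6} = \frac{64}{181} + \frac{59}{6} = \frac{11063}{1086}$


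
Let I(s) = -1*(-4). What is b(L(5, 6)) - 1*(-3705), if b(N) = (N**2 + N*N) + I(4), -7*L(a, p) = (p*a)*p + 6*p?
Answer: 275053/49 ≈ 5613.3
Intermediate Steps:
I(s) = 4
L(a, p) = -6*p/7 - a*p**2/7 (L(a, p) = -((p*a)*p + 6*p)/7 = -((a*p)*p + 6*p)/7 = -(a*p**2 + 6*p)/7 = -(6*p + a*p**2)/7 = -6*p/7 - a*p**2/7)
b(N) = 4 + 2*N**2 (b(N) = (N**2 + N*N) + 4 = (N**2 + N**2) + 4 = 2*N**2 + 4 = 4 + 2*N**2)
b(L(5, 6)) - 1*(-3705) = (4 + 2*(-1/7*6*(6 + 5*6))**2) - 1*(-3705) = (4 + 2*(-1/7*6*(6 + 30))**2) + 3705 = (4 + 2*(-1/7*6*36)**2) + 3705 = (4 + 2*(-216/7)**2) + 3705 = (4 + 2*(46656/49)) + 3705 = (4 + 93312/49) + 3705 = 93508/49 + 3705 = 275053/49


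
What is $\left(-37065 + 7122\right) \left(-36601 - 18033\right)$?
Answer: $1635905862$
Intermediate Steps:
$\left(-37065 + 7122\right) \left(-36601 - 18033\right) = \left(-29943\right) \left(-54634\right) = 1635905862$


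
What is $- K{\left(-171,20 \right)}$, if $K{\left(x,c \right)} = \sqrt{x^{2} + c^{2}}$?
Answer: $- \sqrt{29641} \approx -172.17$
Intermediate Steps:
$K{\left(x,c \right)} = \sqrt{c^{2} + x^{2}}$
$- K{\left(-171,20 \right)} = - \sqrt{20^{2} + \left(-171\right)^{2}} = - \sqrt{400 + 29241} = - \sqrt{29641}$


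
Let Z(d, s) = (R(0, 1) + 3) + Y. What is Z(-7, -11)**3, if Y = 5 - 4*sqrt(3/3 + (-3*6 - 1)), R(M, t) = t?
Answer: -7047 + 540*I*sqrt(2) ≈ -7047.0 + 763.68*I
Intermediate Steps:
Y = 5 - 12*I*sqrt(2) (Y = 5 - 4*sqrt(3*(1/3) + (-18 - 1)) = 5 - 4*sqrt(1 - 19) = 5 - 12*I*sqrt(2) ≈ 5.0 - 16.971*I)
Z(d, s) = 9 - 12*I*sqrt(2) (Z(d, s) = (1 + 3) + (5 - 12*I*sqrt(2)) = 4 + (5 - 12*I*sqrt(2)) = 9 - 12*I*sqrt(2))
Z(-7, -11)**3 = (9 - 12*I*sqrt(2))**3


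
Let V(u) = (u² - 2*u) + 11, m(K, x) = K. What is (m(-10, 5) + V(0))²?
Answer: 1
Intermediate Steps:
V(u) = 11 + u² - 2*u
(m(-10, 5) + V(0))² = (-10 + (11 + 0² - 2*0))² = (-10 + (11 + 0 + 0))² = (-10 + 11)² = 1² = 1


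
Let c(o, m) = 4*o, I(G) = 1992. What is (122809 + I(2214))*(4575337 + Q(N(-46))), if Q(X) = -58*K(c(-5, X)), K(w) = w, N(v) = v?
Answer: 571151402097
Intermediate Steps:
Q(X) = 1160 (Q(X) = -232*(-5) = -58*(-20) = 1160)
(122809 + I(2214))*(4575337 + Q(N(-46))) = (122809 + 1992)*(4575337 + 1160) = 124801*4576497 = 571151402097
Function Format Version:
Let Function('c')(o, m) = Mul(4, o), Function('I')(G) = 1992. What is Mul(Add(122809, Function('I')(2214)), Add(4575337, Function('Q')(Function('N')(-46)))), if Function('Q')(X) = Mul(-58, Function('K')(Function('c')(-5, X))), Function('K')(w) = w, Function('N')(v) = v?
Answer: 571151402097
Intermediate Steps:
Function('Q')(X) = 1160 (Function('Q')(X) = Mul(-58, Mul(4, -5)) = Mul(-58, -20) = 1160)
Mul(Add(122809, Function('I')(2214)), Add(4575337, Function('Q')(Function('N')(-46)))) = Mul(Add(122809, 1992), Add(4575337, 1160)) = Mul(124801, 4576497) = 571151402097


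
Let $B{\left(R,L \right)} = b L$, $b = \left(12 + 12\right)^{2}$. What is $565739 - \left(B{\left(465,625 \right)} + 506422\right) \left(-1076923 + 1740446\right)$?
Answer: $-574890358967$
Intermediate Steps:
$b = 576$ ($b = 24^{2} = 576$)
$B{\left(R,L \right)} = 576 L$
$565739 - \left(B{\left(465,625 \right)} + 506422\right) \left(-1076923 + 1740446\right) = 565739 - \left(576 \cdot 625 + 506422\right) \left(-1076923 + 1740446\right) = 565739 - \left(360000 + 506422\right) 663523 = 565739 - 866422 \cdot 663523 = 565739 - 574890924706 = -574890358967$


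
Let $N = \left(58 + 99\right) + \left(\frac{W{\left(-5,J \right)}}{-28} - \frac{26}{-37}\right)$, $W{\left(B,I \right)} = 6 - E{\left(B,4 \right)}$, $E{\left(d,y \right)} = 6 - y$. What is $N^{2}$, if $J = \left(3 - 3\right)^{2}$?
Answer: $\frac{1665292864}{67081} \approx 24825.0$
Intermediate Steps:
$J = 0$ ($J = 0^{2} = 0$)
$W{\left(B,I \right)} = 4$ ($W{\left(B,I \right)} = 6 - \left(6 - 4\right) = 6 - 2 = 4$)
$N = \frac{40808}{259}$ ($N = \left(58 + 99\right) + \left(\frac{4}{-28} - \frac{26}{-37}\right) = 157 + \left(4 \left(- \frac{1}{28}\right) - - \frac{26}{37}\right) = 157 + \left(- \frac{1}{7} + \frac{26}{37}\right) = 157 + \frac{145}{259} = \frac{40808}{259} \approx 157.56$)
$N^{2} = \left(\frac{40808}{259}\right)^{2} = \frac{1665292864}{67081}$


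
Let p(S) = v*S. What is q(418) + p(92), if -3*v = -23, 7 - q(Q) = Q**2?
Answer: -522035/3 ≈ -1.7401e+5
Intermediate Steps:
q(Q) = 7 - Q**2
v = 23/3 (v = -1/3*(-23) = 23/3 ≈ 7.6667)
p(S) = 23*S/3
q(418) + p(92) = (7 - 1*418**2) + (23/3)*92 = (7 - 1*174724) + 2116/3 = (7 - 174724) + 2116/3 = -174717 + 2116/3 = -522035/3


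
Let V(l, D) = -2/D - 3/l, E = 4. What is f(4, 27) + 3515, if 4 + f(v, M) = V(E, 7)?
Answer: 98279/28 ≈ 3510.0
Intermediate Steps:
V(l, D) = -3/l - 2/D
f(v, M) = -141/28 (f(v, M) = -4 + (-3/4 - 2/7) = -4 + (-3*¼ - 2*⅐) = -4 + (-¾ - 2/7) = -4 - 29/28 = -141/28)
f(4, 27) + 3515 = -141/28 + 3515 = 98279/28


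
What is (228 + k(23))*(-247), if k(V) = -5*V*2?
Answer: 494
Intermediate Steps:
k(V) = -10*V
(228 + k(23))*(-247) = (228 - 10*23)*(-247) = (228 - 230)*(-247) = -2*(-247) = 494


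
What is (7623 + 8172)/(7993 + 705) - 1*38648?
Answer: -336144509/8698 ≈ -38646.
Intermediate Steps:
(7623 + 8172)/(7993 + 705) - 1*38648 = 15795/8698 - 38648 = -336144509/8698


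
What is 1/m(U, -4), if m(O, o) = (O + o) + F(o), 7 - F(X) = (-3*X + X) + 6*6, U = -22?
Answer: -1/63 ≈ -0.015873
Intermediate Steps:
F(X) = -29 + 2*X (F(X) = 7 - ((-3*X + X) + 6*6) = 7 - (-2*X + 36) = 7 - (36 - 2*X) = 7 + (-36 + 2*X) = -29 + 2*X)
m(O, o) = -29 + O + 3*o (m(O, o) = (O + o) + (-29 + 2*o) = -29 + O + 3*o)
1/m(U, -4) = 1/(-29 - 22 + 3*(-4)) = 1/(-29 - 22 - 12) = 1/(-63) = -1/63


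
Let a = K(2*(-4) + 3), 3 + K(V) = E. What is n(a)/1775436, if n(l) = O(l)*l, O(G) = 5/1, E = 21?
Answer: 15/295906 ≈ 5.0692e-5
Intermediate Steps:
K(V) = 18 (K(V) = -3 + 21 = 18)
a = 18
O(G) = 5 (O(G) = 5*1 = 5)
n(l) = 5*l
n(a)/1775436 = (5*18)/1775436 = 90*(1/1775436) = 15/295906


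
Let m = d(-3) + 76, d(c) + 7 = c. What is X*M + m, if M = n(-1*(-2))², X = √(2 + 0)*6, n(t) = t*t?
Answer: 66 + 96*√2 ≈ 201.76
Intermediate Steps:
d(c) = -7 + c
n(t) = t²
m = 66 (m = (-7 - 3) + 76 = -10 + 76 = 66)
X = 6*√2 (X = √2*6 = 6*√2 ≈ 8.4853)
M = 16 (M = ((-1*(-2))²)² = (2²)² = 4² = 16)
X*M + m = (6*√2)*16 + 66 = 96*√2 + 66 = 66 + 96*√2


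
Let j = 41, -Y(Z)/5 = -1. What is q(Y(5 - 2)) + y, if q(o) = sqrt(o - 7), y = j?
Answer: 41 + I*sqrt(2) ≈ 41.0 + 1.4142*I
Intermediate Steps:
Y(Z) = 5 (Y(Z) = -5*(-1) = 5)
y = 41
q(o) = sqrt(-7 + o)
q(Y(5 - 2)) + y = sqrt(-7 + 5) + 41 = sqrt(-2) + 41 = I*sqrt(2) + 41 = 41 + I*sqrt(2)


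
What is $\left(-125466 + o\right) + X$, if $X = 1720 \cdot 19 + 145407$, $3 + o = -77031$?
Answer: $-24413$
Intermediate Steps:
$o = -77034$ ($o = -3 - 77031 = -77034$)
$X = 178087$ ($X = 32680 + 145407 = 178087$)
$\left(-125466 + o\right) + X = \left(-125466 - 77034\right) + 178087 = -202500 + 178087 = -24413$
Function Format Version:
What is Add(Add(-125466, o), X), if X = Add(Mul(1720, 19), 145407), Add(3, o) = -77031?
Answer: -24413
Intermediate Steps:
o = -77034 (o = Add(-3, -77031) = -77034)
X = 178087 (X = Add(32680, 145407) = 178087)
Add(Add(-125466, o), X) = Add(Add(-125466, -77034), 178087) = Add(-202500, 178087) = -24413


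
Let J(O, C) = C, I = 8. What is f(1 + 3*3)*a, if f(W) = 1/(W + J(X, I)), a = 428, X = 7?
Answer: 214/9 ≈ 23.778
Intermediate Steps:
f(W) = 1/(8 + W) (f(W) = 1/(W + 8) = 1/(8 + W))
f(1 + 3*3)*a = 428/(8 + (1 + 3*3)) = 428/(8 + (1 + 9)) = 428/(8 + 10) = 428/18 = (1/18)*428 = 214/9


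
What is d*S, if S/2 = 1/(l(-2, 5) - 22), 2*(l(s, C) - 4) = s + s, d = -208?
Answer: 104/5 ≈ 20.800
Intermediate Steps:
l(s, C) = 4 + s (l(s, C) = 4 + (s + s)/2 = 4 + (2*s)/2 = 4 + s)
S = -⅒ (S = 2/((4 - 2) - 22) = 2/(2 - 22) = 2/(-20) = 2*(-1/20) = -⅒ ≈ -0.10000)
d*S = -208*(-⅒) = 104/5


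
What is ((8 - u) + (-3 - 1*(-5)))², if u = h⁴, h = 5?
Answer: 378225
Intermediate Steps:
u = 625 (u = 5⁴ = 625)
((8 - u) + (-3 - 1*(-5)))² = ((8 - 1*625) + (-3 - 1*(-5)))² = ((8 - 625) + (-3 + 5))² = (-617 + 2)² = (-615)² = 378225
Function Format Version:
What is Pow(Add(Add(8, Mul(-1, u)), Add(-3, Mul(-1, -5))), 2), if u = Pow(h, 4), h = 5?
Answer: 378225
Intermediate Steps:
u = 625 (u = Pow(5, 4) = 625)
Pow(Add(Add(8, Mul(-1, u)), Add(-3, Mul(-1, -5))), 2) = Pow(Add(Add(8, Mul(-1, 625)), Add(-3, Mul(-1, -5))), 2) = Pow(Add(Add(8, -625), Add(-3, 5)), 2) = Pow(Add(-617, 2), 2) = Pow(-615, 2) = 378225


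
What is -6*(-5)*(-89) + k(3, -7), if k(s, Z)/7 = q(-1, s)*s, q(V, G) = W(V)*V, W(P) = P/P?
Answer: -2691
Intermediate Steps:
W(P) = 1
q(V, G) = V (q(V, G) = 1*V = V)
k(s, Z) = -7*s (k(s, Z) = 7*(-s) = -7*s)
-6*(-5)*(-89) + k(3, -7) = -6*(-5)*(-89) - 7*3 = 30*(-89) - 21 = -2670 - 21 = -2691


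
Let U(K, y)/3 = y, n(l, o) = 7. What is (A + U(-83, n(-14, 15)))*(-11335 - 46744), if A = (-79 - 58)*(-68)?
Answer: -542283623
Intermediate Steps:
A = 9316 (A = -137*(-68) = 9316)
U(K, y) = 3*y
(A + U(-83, n(-14, 15)))*(-11335 - 46744) = (9316 + 3*7)*(-11335 - 46744) = (9316 + 21)*(-58079) = 9337*(-58079) = -542283623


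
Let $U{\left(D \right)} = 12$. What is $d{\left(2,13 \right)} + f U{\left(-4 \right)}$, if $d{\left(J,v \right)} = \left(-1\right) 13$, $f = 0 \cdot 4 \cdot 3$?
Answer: $-13$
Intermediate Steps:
$f = 0$ ($f = 0 \cdot 3 = 0$)
$d{\left(J,v \right)} = -13$
$d{\left(2,13 \right)} + f U{\left(-4 \right)} = -13 + 0 \cdot 12 = -13 + 0 = -13$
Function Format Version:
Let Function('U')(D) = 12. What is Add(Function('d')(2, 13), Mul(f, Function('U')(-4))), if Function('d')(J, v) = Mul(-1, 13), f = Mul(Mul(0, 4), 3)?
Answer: -13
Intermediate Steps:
f = 0 (f = Mul(0, 3) = 0)
Function('d')(J, v) = -13
Add(Function('d')(2, 13), Mul(f, Function('U')(-4))) = Add(-13, Mul(0, 12)) = Add(-13, 0) = -13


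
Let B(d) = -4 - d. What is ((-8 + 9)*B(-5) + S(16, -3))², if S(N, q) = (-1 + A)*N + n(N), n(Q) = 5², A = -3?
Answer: 1444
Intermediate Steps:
n(Q) = 25
S(N, q) = 25 - 4*N (S(N, q) = (-1 - 3)*N + 25 = -4*N + 25 = 25 - 4*N)
((-8 + 9)*B(-5) + S(16, -3))² = ((-8 + 9)*(-4 - 1*(-5)) + (25 - 4*16))² = (1*(-4 + 5) + (25 - 64))² = (1*1 - 39)² = (1 - 39)² = (-38)² = 1444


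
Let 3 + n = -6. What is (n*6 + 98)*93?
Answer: 4092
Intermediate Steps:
n = -9 (n = -3 - 6 = -9)
(n*6 + 98)*93 = (-9*6 + 98)*93 = (-54 + 98)*93 = 44*93 = 4092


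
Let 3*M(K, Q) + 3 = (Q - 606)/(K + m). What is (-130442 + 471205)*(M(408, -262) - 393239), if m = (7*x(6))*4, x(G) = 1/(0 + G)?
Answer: -82947164363422/619 ≈ -1.3400e+11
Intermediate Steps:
x(G) = 1/G
m = 14/3 (m = (7/6)*4 = 14/3 ≈ 4.6667)
M(K, Q) = -1 + (-606 + Q)/(3*(14/3 + K)) (M(K, Q) = -1 + ((Q - 606)/(K + 14/3))/3 = -1 + ((-606 + Q)/(14/3 + K))/3 = -1 + (-606 + Q)/(3*(14/3 + K)))
(-130442 + 471205)*(M(408, -262) - 393239) = (-130442 + 471205)*((-620 - 262 - 3*408)/(14 + 3*408) - 393239) = 340763*((-620 - 262 - 1224)/(14 + 1224) - 393239) = 340763*(-2106/1238 - 393239) = 340763*((1/1238)*(-2106) - 393239) = 340763*(-1053/619 - 393239) = 340763*(-243415994/619) = -82947164363422/619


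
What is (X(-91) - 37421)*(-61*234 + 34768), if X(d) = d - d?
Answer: -766905974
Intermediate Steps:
X(d) = 0
(X(-91) - 37421)*(-61*234 + 34768) = (0 - 37421)*(-61*234 + 34768) = -37421*(-14274 + 34768) = -37421*20494 = -766905974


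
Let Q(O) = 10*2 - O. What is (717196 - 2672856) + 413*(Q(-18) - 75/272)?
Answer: -527701727/272 ≈ -1.9401e+6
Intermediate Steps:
Q(O) = 20 - O
(717196 - 2672856) + 413*(Q(-18) - 75/272) = (717196 - 2672856) + 413*((20 - 1*(-18)) - 75/272) = -1955660 + 413*((20 + 18) - 75*1/272) = -1955660 + 413*(38 - 75/272) = -1955660 + 413*(10261/272) = -1955660 + 4237793/272 = -527701727/272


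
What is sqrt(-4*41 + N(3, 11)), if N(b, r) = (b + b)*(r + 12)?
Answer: I*sqrt(26) ≈ 5.099*I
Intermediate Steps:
N(b, r) = 2*b*(12 + r) (N(b, r) = (2*b)*(12 + r) = 2*b*(12 + r))
sqrt(-4*41 + N(3, 11)) = sqrt(-4*41 + 2*3*(12 + 11)) = sqrt(-164 + 2*3*23) = sqrt(-164 + 138) = sqrt(-26) = I*sqrt(26)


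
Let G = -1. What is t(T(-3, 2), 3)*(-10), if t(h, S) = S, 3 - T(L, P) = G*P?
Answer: -30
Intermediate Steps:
T(L, P) = 3 + P (T(L, P) = 3 - (-1)*P = 3 + P)
t(T(-3, 2), 3)*(-10) = 3*(-10) = -30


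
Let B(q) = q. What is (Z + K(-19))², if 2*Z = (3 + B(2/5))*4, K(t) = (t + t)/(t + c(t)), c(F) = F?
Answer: 1521/25 ≈ 60.840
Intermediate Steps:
K(t) = 1 (K(t) = (t + t)/(t + t) = (2*t)/((2*t)) = (2*t)*(1/(2*t)) = 1)
Z = 34/5 (Z = ((3 + 2/5)*4)/2 = ((3 + 2*(⅕))*4)/2 = ((3 + ⅖)*4)/2 = ((17/5)*4)/2 = (½)*(68/5) = 34/5 ≈ 6.8000)
(Z + K(-19))² = (34/5 + 1)² = (39/5)² = 1521/25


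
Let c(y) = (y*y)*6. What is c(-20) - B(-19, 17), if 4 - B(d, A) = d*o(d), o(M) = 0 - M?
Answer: 2035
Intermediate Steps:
o(M) = -M
B(d, A) = 4 + d² (B(d, A) = 4 - d*(-d) = 4 - (-1)*d² = 4 + d²)
c(y) = 6*y² (c(y) = y²*6 = 6*y²)
c(-20) - B(-19, 17) = 6*(-20)² - (4 + (-19)²) = 6*400 - (4 + 361) = 2400 - 1*365 = 2400 - 365 = 2035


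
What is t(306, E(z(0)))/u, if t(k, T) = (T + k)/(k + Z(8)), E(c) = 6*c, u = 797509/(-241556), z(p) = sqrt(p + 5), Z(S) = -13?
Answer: -73916136/233670137 - 1449336*sqrt(5)/233670137 ≈ -0.33020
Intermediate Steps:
z(p) = sqrt(5 + p)
u = -797509/241556 (u = 797509*(-1/241556) = -797509/241556 ≈ -3.3015)
t(k, T) = (T + k)/(-13 + k) (t(k, T) = (T + k)/(k - 13) = (T + k)/(-13 + k))
t(306, E(z(0)))/u = ((6*sqrt(5 + 0) + 306)/(-13 + 306))/(-797509/241556) = ((6*sqrt(5) + 306)/293)*(-241556/797509) = ((306 + 6*sqrt(5))/293)*(-241556/797509) = (306/293 + 6*sqrt(5)/293)*(-241556/797509) = -73916136/233670137 - 1449336*sqrt(5)/233670137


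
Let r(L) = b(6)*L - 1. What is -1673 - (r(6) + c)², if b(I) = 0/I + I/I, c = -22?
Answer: -1962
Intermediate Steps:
b(I) = 1 (b(I) = 0 + 1 = 1)
r(L) = -1 + L (r(L) = 1*L - 1 = L - 1 = -1 + L)
-1673 - (r(6) + c)² = -1673 - ((-1 + 6) - 22)² = -1673 - (5 - 22)² = -1673 - 1*(-17)² = -1673 - 1*289 = -1673 - 289 = -1962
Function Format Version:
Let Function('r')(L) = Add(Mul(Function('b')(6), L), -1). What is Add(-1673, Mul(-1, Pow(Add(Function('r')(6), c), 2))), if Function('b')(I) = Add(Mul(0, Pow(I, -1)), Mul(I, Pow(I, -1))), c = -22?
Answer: -1962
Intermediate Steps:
Function('b')(I) = 1 (Function('b')(I) = Add(0, 1) = 1)
Function('r')(L) = Add(-1, L) (Function('r')(L) = Add(Mul(1, L), -1) = Add(L, -1) = Add(-1, L))
Add(-1673, Mul(-1, Pow(Add(Function('r')(6), c), 2))) = Add(-1673, Mul(-1, Pow(Add(Add(-1, 6), -22), 2))) = Add(-1673, Mul(-1, Pow(Add(5, -22), 2))) = Add(-1673, Mul(-1, Pow(-17, 2))) = Add(-1673, Mul(-1, 289)) = Add(-1673, -289) = -1962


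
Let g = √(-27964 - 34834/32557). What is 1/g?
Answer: -I*√29641806565574/910458782 ≈ -0.0059799*I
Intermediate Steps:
g = I*√29641806565574/32557 (g = √(-27964 - 34834*1/32557) = √(-27964 - 34834/32557) = √(-910458782/32557) = I*√29641806565574/32557 ≈ 167.23*I)
1/g = 1/(I*√29641806565574/32557) = -I*√29641806565574/910458782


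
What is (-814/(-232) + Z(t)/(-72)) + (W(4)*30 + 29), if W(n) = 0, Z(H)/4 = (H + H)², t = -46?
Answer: -456973/1044 ≈ -437.71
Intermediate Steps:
Z(H) = 16*H² (Z(H) = 4*(H + H)² = 4*(2*H)² = 4*(4*H²) = 16*H²)
(-814/(-232) + Z(t)/(-72)) + (W(4)*30 + 29) = (-814/(-232) + (16*(-46)²)/(-72)) + (0*30 + 29) = (-814*(-1/232) + (16*2116)*(-1/72)) + (0 + 29) = (407/116 + 33856*(-1/72)) + 29 = (407/116 - 4232/9) + 29 = -487249/1044 + 29 = -456973/1044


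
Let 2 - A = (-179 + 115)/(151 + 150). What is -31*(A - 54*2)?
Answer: 987102/301 ≈ 3279.4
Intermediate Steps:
A = 666/301 (A = 2 - (-179 + 115)/(151 + 150) = 2 - (-64)/301 = 2 - 1*(-64/301) = 2 + 64/301 = 666/301 ≈ 2.2126)
-31*(A - 54*2) = -31*(666/301 - 54*2) = -31*(666/301 - 108) = -31*(-31842/301) = 987102/301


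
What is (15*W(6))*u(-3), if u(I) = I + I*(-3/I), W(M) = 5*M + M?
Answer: -3240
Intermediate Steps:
W(M) = 6*M
u(I) = -3 + I (u(I) = I - 3 = -3 + I)
(15*W(6))*u(-3) = (15*(6*6))*(-3 - 3) = (15*36)*(-6) = 540*(-6) = -3240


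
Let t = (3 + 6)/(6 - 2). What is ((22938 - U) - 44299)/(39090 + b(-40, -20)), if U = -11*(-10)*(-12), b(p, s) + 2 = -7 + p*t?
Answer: -20041/38991 ≈ -0.51399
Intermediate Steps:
t = 9/4 ≈ 2.2500
b(p, s) = -9 + 9*p/4 (b(p, s) = -2 + (-7 + p*(9/4)) = -2 + (-7 + 9*p/4) = -9 + 9*p/4)
U = -1320 (U = 110*(-12) = -1320)
((22938 - U) - 44299)/(39090 + b(-40, -20)) = ((22938 - 1*(-1320)) - 44299)/(39090 + (-9 + (9/4)*(-40))) = ((22938 + 1320) - 44299)/(39090 + (-9 - 90)) = (24258 - 44299)/(39090 - 99) = -20041/38991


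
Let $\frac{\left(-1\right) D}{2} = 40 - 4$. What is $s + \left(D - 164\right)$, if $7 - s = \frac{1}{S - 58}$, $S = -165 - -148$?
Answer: $- \frac{17174}{75} \approx -228.99$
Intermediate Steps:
$D = -72$ ($D = - 2 \left(40 - 4\right) = \left(-2\right) 36 = -72$)
$S = -17$ ($S = -165 + 148 = -17$)
$s = \frac{526}{75}$ ($s = 7 - \frac{1}{-17 - 58} = 7 - \frac{1}{-75} = 7 - - \frac{1}{75} = 7 + \frac{1}{75} = \frac{526}{75} \approx 7.0133$)
$s + \left(D - 164\right) = \frac{526}{75} - 236 = - \frac{17174}{75}$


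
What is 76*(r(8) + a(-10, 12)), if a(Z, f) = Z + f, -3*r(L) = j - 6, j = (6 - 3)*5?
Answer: -76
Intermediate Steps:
j = 15 (j = 3*5 = 15)
r(L) = -3 (r(L) = -(15 - 6)/3 = -⅓*9 = -3)
76*(r(8) + a(-10, 12)) = 76*(-3 + (-10 + 12)) = 76*(-3 + 2) = 76*(-1) = -76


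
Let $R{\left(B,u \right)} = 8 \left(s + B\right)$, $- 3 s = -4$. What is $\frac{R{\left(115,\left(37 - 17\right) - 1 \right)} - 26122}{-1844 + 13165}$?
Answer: $- \frac{75574}{33963} \approx -2.2252$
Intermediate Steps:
$s = \frac{4}{3}$ ($s = \left(- \frac{1}{3}\right) \left(-4\right) = \frac{4}{3} \approx 1.3333$)
$R{\left(B,u \right)} = \frac{32}{3} + 8 B$ ($R{\left(B,u \right)} = 8 \left(\frac{4}{3} + B\right) = \frac{32}{3} + 8 B$)
$\frac{R{\left(115,\left(37 - 17\right) - 1 \right)} - 26122}{-1844 + 13165} = \frac{\left(\frac{32}{3} + 8 \cdot 115\right) - 26122}{-1844 + 13165} = \frac{\left(\frac{32}{3} + 920\right) - 26122}{11321} = \left(\frac{2792}{3} - 26122\right) \frac{1}{11321} = \left(- \frac{75574}{3}\right) \frac{1}{11321} = - \frac{75574}{33963}$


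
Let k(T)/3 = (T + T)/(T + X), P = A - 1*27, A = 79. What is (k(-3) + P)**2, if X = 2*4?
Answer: 58564/25 ≈ 2342.6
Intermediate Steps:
X = 8
P = 52 (P = 79 - 1*27 = 79 - 27 = 52)
k(T) = 6*T/(8 + T) (k(T) = 3*((T + T)/(T + 8)) = 3*((2*T)/(8 + T)) = 3*(2*T/(8 + T)) = 6*T/(8 + T))
(k(-3) + P)**2 = (6*(-3)/(8 - 3) + 52)**2 = (6*(-3)/5 + 52)**2 = (6*(-3)*(1/5) + 52)**2 = (-18/5 + 52)**2 = (242/5)**2 = 58564/25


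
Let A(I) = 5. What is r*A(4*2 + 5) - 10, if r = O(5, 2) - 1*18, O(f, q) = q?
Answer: -90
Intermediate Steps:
r = -16 (r = 2 - 1*18 = 2 - 18 = -16)
r*A(4*2 + 5) - 10 = -16*5 - 10 = -80 - 10 = -90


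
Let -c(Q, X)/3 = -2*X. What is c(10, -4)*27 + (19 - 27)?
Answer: -656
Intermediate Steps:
c(Q, X) = 6*X (c(Q, X) = -(-6)*X = 6*X)
c(10, -4)*27 + (19 - 27) = (6*(-4))*27 + (19 - 27) = -24*27 - 8 = -648 - 8 = -656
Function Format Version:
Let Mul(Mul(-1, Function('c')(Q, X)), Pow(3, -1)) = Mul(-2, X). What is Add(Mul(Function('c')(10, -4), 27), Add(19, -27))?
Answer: -656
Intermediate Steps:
Function('c')(Q, X) = Mul(6, X) (Function('c')(Q, X) = Mul(-3, Mul(-2, X)) = Mul(6, X))
Add(Mul(Function('c')(10, -4), 27), Add(19, -27)) = Add(Mul(Mul(6, -4), 27), Add(19, -27)) = Add(Mul(-24, 27), -8) = Add(-648, -8) = -656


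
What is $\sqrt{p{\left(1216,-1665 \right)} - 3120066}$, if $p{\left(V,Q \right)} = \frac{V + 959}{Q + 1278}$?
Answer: $\frac{i \sqrt{51921111831}}{129} \approx 1766.4 i$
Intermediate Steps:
$p{\left(V,Q \right)} = \frac{959 + V}{1278 + Q}$
$\sqrt{p{\left(1216,-1665 \right)} - 3120066} = \sqrt{\frac{959 + 1216}{1278 - 1665} - 3120066} = \sqrt{\frac{1}{-387} \cdot 2175 - 3120066} = \sqrt{\left(- \frac{1}{387}\right) 2175 - 3120066} = \sqrt{- \frac{725}{129} - 3120066} = \sqrt{- \frac{402489239}{129}} = \frac{i \sqrt{51921111831}}{129}$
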